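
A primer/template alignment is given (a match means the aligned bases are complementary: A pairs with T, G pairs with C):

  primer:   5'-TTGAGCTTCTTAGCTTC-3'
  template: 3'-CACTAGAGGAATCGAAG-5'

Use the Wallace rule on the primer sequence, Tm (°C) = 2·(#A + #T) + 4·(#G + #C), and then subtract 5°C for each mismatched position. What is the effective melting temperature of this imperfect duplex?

Primer base counts: A=2, T=8, G=3, C=4 → A+T=10, G+C=7
Perfect-match Tm = 2(10) + 4(7) = 20 + 28 = 48°C
Mismatches (positions where the bases are not complementary): 3 (at positions 1, 5, 8)
Effective Tm = 48 − 3×5 = 48 − 15 = 33°C

33°C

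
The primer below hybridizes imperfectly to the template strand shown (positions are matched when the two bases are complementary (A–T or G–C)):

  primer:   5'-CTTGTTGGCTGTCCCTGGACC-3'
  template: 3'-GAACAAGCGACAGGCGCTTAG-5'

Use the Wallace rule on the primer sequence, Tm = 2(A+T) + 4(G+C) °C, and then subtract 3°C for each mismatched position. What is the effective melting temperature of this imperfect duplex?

53°C

Primer base counts: A=1, T=7, G=6, C=7 → A+T=8, G+C=13
Perfect-match Tm = 2(8) + 4(13) = 16 + 52 = 68°C
Mismatches (positions where the bases are not complementary): 5 (at positions 7, 15, 16, 18, 20)
Effective Tm = 68 − 5×3 = 68 − 15 = 53°C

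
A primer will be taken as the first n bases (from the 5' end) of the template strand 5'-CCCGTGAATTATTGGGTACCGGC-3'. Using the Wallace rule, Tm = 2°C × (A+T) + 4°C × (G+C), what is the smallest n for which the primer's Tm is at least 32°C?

n = 11

First 10 bases: CCCGTGAATT → Tm = 30°C (< 32°C)
First 11 bases: CCCGTGAATTA → Tm = 32°C (≥ 32°C)
Since every base adds ≥2°C, Tm only increases with n, so the threshold is first crossed at n = 11.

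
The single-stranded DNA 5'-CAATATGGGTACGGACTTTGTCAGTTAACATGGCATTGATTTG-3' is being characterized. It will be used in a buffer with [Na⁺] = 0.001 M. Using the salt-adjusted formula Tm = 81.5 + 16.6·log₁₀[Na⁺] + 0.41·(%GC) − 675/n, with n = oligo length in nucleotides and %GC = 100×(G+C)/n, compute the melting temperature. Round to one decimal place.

Length n = 43. Scanning the sequence gives C=6, A=11, G=11, T=15.
G+C = 17, so %GC = 17/43 × 100 = 39.535%
Salt term: 16.6 × (-3) = -49.8
GC term: 0.41 × 39.535 = 16.209; length term: −675/43 = −15.698
Tm = 81.5 + (-49.8) + 16.209 − 15.698 = 32.211 → 32.2°C

32.2°C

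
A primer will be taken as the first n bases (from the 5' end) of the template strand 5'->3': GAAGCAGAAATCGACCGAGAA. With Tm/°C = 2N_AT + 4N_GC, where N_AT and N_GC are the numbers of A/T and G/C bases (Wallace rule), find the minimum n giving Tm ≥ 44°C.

First 14 bases: GAAGCAGAAATCGA → Tm = 40°C (< 44°C)
First 15 bases: GAAGCAGAAATCGAC → Tm = 44°C (≥ 44°C)
Since every base adds ≥2°C, Tm only increases with n, so the threshold is first crossed at n = 15.

n = 15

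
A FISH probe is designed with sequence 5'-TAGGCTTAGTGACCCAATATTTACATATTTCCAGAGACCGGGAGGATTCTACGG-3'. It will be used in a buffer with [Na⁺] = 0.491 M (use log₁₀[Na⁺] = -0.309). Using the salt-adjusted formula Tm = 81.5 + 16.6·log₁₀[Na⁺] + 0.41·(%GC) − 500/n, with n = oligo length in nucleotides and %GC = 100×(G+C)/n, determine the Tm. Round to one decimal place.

Length n = 54. Scanning the sequence gives G=13, A=15, T=15, C=11.
G+C = 24, so %GC = 24/54 × 100 = 44.444%
Salt term: 16.6 × (-0.309) = -5.129
GC term: 0.41 × 44.444 = 18.222; length term: −500/54 = −9.259
Tm = 81.5 + (-5.129) + 18.222 − 9.259 = 85.334 → 85.3°C

85.3°C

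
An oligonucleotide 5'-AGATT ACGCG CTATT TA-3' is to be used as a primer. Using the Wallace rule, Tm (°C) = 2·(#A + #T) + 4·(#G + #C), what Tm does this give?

Scanning the sequence gives C=3, T=6, A=5, G=3.
AT pairs contribute 11, GC pairs contribute 6.
Tm = 2(11) + 4(6) = 22 + 24 = 46°C

46°C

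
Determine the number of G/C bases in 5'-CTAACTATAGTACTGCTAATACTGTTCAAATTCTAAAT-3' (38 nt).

10

Counting bases: G=3, A=14, C=7, T=14
G+C = 3 + 7 = 10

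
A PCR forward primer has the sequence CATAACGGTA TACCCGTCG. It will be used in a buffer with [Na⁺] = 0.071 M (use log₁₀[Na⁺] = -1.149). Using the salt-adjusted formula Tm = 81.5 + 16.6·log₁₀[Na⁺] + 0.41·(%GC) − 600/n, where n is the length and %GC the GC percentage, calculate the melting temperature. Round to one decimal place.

Length n = 19. Scanning the sequence gives A=5, T=4, C=6, G=4.
G+C = 10, so %GC = 10/19 × 100 = 52.632%
Salt term: 16.6 × (-1.149) = -19.073
GC term: 0.41 × 52.632 = 21.579; length term: −600/19 = −31.579
Tm = 81.5 + (-19.073) + 21.579 − 31.579 = 52.427 → 52.4°C

52.4°C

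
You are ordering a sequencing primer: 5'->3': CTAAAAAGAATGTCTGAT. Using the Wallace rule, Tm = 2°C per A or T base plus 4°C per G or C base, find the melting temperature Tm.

A=8, G=3, T=5, C=2
So N_AT = 13 and N_GC = 5.
Tm = 4·5 + 2·13 = 20 + 26 = 46°C

46°C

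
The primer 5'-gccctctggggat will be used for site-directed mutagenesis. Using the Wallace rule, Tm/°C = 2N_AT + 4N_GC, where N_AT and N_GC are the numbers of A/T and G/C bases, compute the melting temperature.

44°C

Scanning the sequence gives A=1, C=4, G=5, T=3.
A+T = 4, G+C = 9
Tm = 2×4 + 4×9 = 44°C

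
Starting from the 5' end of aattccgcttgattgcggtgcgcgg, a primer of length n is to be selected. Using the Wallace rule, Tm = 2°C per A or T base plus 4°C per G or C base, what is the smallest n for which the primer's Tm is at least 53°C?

n = 18

First 17 bases: AATTCCGCTTGATTGCG → Tm = 50°C (< 53°C)
First 18 bases: AATTCCGCTTGATTGCGG → Tm = 54°C (≥ 53°C)
Since every base adds ≥2°C, Tm only increases with n, so the threshold is first crossed at n = 18.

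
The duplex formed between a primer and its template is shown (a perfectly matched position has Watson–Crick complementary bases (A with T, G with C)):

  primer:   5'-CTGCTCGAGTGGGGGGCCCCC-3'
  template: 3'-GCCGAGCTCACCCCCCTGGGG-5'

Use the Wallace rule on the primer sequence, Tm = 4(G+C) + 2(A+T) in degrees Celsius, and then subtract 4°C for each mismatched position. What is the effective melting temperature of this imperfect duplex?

68°C

Primer base counts: A=1, T=3, G=9, C=8 → A+T=4, G+C=17
Perfect-match Tm = 2(4) + 4(17) = 8 + 68 = 76°C
Mismatches (positions where the bases are not complementary): 2 (at positions 2, 17)
Effective Tm = 76 − 2×4 = 76 − 8 = 68°C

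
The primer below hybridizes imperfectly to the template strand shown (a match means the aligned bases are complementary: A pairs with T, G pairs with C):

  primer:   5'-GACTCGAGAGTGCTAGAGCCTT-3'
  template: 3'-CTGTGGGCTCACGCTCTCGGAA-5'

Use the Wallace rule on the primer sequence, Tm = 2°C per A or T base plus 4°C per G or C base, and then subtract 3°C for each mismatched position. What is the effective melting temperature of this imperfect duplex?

56°C

Primer base counts: A=5, T=5, G=7, C=5 → A+T=10, G+C=12
Perfect-match Tm = 2(10) + 4(12) = 20 + 48 = 68°C
Mismatches (positions where the bases are not complementary): 4 (at positions 4, 6, 7, 14)
Effective Tm = 68 − 4×3 = 68 − 12 = 56°C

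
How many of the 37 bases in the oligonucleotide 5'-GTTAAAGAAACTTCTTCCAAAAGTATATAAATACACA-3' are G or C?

Base counts: T=10, G=3, C=6, A=18
G+C = 3 + 6 = 9

9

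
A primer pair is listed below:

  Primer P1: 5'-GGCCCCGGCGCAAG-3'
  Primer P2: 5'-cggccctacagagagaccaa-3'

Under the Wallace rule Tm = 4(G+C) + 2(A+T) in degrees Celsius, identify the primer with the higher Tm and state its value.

Primer P1: A+T=2, G+C=12 → Tm = 2(2)+4(12) = 52°C
Primer P2: A+T=8, G+C=12 → Tm = 2(8)+4(12) = 64°C
52°C vs 64°C → primer P2 is higher.

Primer P2, 64°C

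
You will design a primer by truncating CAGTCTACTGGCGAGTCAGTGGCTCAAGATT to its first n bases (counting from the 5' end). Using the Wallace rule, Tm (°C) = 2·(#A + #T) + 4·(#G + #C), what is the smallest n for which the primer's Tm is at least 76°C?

n = 24

First 23 bases: CAGTCTACTGGCGAGTCAGTGGC → Tm = 74°C (< 76°C)
First 24 bases: CAGTCTACTGGCGAGTCAGTGGCT → Tm = 76°C (≥ 76°C)
Each additional base adds 2°C (A/T) or 4°C (G/C), so Tm is non-decreasing in n; n = 24 is the first length to reach 76°C.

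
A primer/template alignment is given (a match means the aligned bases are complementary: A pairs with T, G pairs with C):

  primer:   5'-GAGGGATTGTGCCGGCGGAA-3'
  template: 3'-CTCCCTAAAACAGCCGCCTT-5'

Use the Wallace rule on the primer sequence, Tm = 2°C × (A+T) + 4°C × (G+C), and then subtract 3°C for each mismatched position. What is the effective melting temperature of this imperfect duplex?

60°C

Primer base counts: A=4, T=3, G=10, C=3 → A+T=7, G+C=13
Perfect-match Tm = 2(7) + 4(13) = 14 + 52 = 66°C
Mismatches (positions where the bases are not complementary): 2 (at positions 9, 12)
Effective Tm = 66 − 2×3 = 66 − 6 = 60°C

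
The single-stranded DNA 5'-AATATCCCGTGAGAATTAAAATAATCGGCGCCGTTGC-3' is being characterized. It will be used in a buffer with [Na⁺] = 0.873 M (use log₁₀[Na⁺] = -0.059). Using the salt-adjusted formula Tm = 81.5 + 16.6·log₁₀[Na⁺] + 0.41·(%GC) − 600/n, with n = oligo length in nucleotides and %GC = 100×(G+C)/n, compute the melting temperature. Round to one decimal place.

Length n = 37. Base counts: G=8, T=9, C=8, A=12
G+C = 16, so %GC = 16/37 × 100 = 43.243%
Salt term: 16.6 × (-0.059) = -0.979
GC term: 0.41 × 43.243 = 17.73; length term: −600/37 = −16.216
Tm = 81.5 + (-0.979) + 17.73 − 16.216 = 82.035 → 82.0°C

82.0°C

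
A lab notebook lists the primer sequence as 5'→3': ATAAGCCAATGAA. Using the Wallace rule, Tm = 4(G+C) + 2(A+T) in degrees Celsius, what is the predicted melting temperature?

34°C

Base counts: G=2, T=2, A=7, C=2
So N_AT = 9 and N_GC = 4.
Tm = 2(9) + 4(4) = 18 + 16 = 34°C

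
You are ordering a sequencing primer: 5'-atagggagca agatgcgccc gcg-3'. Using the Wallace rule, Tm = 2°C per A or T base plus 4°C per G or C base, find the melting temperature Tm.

Scanning the sequence gives G=9, C=6, T=2, A=6.
AT pairs contribute 8, GC pairs contribute 15.
Tm = 2×8 + 4×15 = 76°C

76°C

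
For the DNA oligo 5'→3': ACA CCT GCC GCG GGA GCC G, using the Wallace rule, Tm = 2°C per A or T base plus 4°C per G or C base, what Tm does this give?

Base counts: C=8, G=7, A=3, T=1
A+T = 4, G+C = 15
Tm = 4·15 + 2·4 = 60 + 8 = 68°C

68°C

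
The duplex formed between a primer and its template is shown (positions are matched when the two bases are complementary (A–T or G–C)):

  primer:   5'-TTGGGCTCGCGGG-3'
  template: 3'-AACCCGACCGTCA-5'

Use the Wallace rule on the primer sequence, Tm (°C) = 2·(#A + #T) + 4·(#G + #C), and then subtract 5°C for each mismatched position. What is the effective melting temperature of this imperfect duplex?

Primer base counts: A=0, T=3, G=7, C=3 → A+T=3, G+C=10
Perfect-match Tm = 2(3) + 4(10) = 6 + 40 = 46°C
Mismatches (positions where the bases are not complementary): 3 (at positions 8, 11, 13)
Effective Tm = 46 − 3×5 = 46 − 15 = 31°C

31°C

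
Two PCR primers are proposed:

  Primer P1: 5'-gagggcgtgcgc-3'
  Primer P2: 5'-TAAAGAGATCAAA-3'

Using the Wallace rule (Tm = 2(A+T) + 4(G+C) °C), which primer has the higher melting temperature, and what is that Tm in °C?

Primer P1, 44°C

Primer P1: A+T=2, G+C=10 → Tm = 2(2)+4(10) = 44°C
Primer P2: A+T=10, G+C=3 → Tm = 2(10)+4(3) = 32°C
44°C vs 32°C → primer P1 is higher.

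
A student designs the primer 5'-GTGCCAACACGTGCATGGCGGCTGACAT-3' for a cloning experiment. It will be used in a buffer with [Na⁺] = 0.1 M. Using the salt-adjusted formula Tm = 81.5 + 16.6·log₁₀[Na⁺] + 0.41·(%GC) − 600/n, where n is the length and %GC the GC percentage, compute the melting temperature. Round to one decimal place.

68.4°C

Length n = 28. Counting bases: A=6, C=8, T=5, G=9
G+C = 17, so %GC = 17/28 × 100 = 60.714%
Salt term: 16.6 × (-1) = -16.6
GC term: 0.41 × 60.714 = 24.893; length term: −600/28 = −21.429
Tm = 81.5 + (-16.6) + 24.893 − 21.429 = 68.364 → 68.4°C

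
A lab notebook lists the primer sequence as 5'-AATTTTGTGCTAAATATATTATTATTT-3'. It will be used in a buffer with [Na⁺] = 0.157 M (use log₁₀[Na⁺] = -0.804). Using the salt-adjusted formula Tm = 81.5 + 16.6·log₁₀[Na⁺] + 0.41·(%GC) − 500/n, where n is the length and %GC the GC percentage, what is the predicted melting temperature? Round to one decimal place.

54.2°C

Length n = 27. Counting bases: G=2, T=15, A=9, C=1
G+C = 3, so %GC = 3/27 × 100 = 11.111%
Salt term: 16.6 × (-0.804) = -13.346
GC term: 0.41 × 11.111 = 4.556; length term: −500/27 = −18.519
Tm = 81.5 + (-13.346) + 4.556 − 18.519 = 54.191 → 54.2°C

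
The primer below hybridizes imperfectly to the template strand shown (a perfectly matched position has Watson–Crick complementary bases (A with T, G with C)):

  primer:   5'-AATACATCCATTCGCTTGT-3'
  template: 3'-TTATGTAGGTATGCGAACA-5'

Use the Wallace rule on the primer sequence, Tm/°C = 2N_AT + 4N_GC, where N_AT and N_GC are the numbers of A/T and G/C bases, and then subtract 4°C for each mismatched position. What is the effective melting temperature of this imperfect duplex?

Primer base counts: A=5, T=7, G=2, C=5 → A+T=12, G+C=7
Perfect-match Tm = 2(12) + 4(7) = 24 + 28 = 52°C
Mismatches (positions where the bases are not complementary): 1 (at position 12)
Effective Tm = 52 − 1×4 = 52 − 4 = 48°C

48°C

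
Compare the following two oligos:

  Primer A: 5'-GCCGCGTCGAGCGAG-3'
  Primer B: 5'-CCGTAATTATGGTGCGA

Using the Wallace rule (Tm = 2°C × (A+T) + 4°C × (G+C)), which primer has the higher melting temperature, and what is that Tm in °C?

Primer A: A+T=3, G+C=12 → Tm = 2(3)+4(12) = 54°C
Primer B: A+T=9, G+C=8 → Tm = 2(9)+4(8) = 50°C
54°C vs 50°C → primer A is higher.

Primer A, 54°C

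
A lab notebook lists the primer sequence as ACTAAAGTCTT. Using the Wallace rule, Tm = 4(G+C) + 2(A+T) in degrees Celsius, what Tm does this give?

Base counts: G=1, C=2, T=4, A=4
AT pairs contribute 8, GC pairs contribute 3.
Tm = 4·3 + 2·8 = 12 + 16 = 28°C

28°C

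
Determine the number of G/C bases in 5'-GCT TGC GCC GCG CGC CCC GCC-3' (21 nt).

19

T=2, A=0, C=12, G=7
G+C = 7 + 12 = 19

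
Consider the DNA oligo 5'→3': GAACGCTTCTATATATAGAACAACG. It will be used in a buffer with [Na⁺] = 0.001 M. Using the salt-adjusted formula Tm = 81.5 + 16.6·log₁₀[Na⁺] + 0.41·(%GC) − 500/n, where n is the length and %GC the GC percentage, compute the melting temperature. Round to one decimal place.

26.5°C

Length n = 25. Scanning the sequence gives T=6, C=5, G=4, A=10.
G+C = 9, so %GC = 9/25 × 100 = 36%
Salt term: 16.6 × (-3) = -49.8
GC term: 0.41 × 36 = 14.76; length term: −500/25 = −20
Tm = 81.5 + (-49.8) + 14.76 − 20 = 26.46 → 26.5°C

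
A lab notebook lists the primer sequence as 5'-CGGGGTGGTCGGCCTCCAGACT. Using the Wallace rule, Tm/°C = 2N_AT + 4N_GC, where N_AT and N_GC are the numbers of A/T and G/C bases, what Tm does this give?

76°C

Base counts: G=9, T=4, A=2, C=7
So N_AT = 6 and N_GC = 16.
Tm = 2(6) + 4(16) = 12 + 64 = 76°C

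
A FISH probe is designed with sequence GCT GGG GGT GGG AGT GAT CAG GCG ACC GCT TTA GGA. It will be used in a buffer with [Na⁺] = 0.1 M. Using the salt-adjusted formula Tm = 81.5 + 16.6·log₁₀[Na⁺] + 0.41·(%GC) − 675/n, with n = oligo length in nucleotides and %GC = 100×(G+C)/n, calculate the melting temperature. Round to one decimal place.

72.3°C

Length n = 36. Base counts: G=17, C=6, A=6, T=7
G+C = 23, so %GC = 23/36 × 100 = 63.889%
Salt term: 16.6 × (-1) = -16.6
GC term: 0.41 × 63.889 = 26.194; length term: −675/36 = −18.75
Tm = 81.5 + (-16.6) + 26.194 − 18.75 = 72.344 → 72.3°C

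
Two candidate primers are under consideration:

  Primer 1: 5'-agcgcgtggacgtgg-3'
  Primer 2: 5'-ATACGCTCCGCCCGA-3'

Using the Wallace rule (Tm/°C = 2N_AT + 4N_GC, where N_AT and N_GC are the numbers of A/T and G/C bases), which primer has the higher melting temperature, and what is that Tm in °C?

Primer 1: A+T=4, G+C=11 → Tm = 2(4)+4(11) = 52°C
Primer 2: A+T=5, G+C=10 → Tm = 2(5)+4(10) = 50°C
52°C vs 50°C → primer 1 is higher.

Primer 1, 52°C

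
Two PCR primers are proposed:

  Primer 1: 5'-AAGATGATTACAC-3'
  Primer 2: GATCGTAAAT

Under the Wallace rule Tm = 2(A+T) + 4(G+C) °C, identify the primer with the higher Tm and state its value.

Primer 1: A+T=9, G+C=4 → Tm = 2(9)+4(4) = 34°C
Primer 2: A+T=7, G+C=3 → Tm = 2(7)+4(3) = 26°C
34°C vs 26°C → primer 1 is higher.

Primer 1, 34°C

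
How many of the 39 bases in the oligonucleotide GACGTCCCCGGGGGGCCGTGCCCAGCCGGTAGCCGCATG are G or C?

Scanning the sequence gives C=15, A=4, G=16, T=4.
G+C = 16 + 15 = 31

31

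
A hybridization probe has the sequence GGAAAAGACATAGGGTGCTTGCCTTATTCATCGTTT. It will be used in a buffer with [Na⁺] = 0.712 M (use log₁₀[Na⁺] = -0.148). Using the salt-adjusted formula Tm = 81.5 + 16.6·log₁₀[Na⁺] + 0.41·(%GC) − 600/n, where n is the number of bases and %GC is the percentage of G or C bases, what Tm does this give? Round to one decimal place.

Length n = 36. Counting bases: C=6, G=9, A=9, T=12
G+C = 15, so %GC = 15/36 × 100 = 41.667%
Salt term: 16.6 × (-0.148) = -2.457
GC term: 0.41 × 41.667 = 17.083; length term: −600/36 = −16.667
Tm = 81.5 + (-2.457) + 17.083 − 16.667 = 79.459 → 79.5°C

79.5°C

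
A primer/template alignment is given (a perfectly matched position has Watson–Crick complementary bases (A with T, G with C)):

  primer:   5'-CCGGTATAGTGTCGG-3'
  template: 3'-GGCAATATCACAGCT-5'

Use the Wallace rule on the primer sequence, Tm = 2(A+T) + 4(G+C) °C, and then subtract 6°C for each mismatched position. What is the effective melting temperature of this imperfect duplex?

36°C

Primer base counts: A=2, T=4, G=6, C=3 → A+T=6, G+C=9
Perfect-match Tm = 2(6) + 4(9) = 12 + 36 = 48°C
Mismatches (positions where the bases are not complementary): 2 (at positions 4, 15)
Effective Tm = 48 − 2×6 = 48 − 12 = 36°C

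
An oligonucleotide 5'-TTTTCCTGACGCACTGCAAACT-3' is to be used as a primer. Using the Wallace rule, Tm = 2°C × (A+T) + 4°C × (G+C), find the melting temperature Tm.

Counting bases: A=5, C=7, G=3, T=7
So N_AT = 12 and N_GC = 10.
Tm = 2×12 + 4×10 = 64°C

64°C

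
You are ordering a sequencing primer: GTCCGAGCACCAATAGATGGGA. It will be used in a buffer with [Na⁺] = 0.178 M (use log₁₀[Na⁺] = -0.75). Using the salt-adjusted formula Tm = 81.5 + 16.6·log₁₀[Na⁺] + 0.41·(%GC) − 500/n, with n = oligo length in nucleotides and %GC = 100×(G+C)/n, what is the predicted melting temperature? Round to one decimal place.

Length n = 22. Scanning the sequence gives G=7, C=5, T=3, A=7.
G+C = 12, so %GC = 12/22 × 100 = 54.545%
Salt term: 16.6 × (-0.75) = -12.45
GC term: 0.41 × 54.545 = 22.363; length term: −500/22 = −22.727
Tm = 81.5 + (-12.45) + 22.363 − 22.727 = 68.686 → 68.7°C

68.7°C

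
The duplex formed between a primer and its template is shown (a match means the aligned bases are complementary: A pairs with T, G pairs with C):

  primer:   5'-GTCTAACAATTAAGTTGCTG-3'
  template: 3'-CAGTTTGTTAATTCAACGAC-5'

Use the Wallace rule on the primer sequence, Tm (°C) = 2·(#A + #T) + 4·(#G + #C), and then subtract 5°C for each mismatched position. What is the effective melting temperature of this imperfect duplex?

Primer base counts: A=6, T=7, G=4, C=3 → A+T=13, G+C=7
Perfect-match Tm = 2(13) + 4(7) = 26 + 28 = 54°C
Mismatches (positions where the bases are not complementary): 1 (at position 4)
Effective Tm = 54 − 1×5 = 54 − 5 = 49°C

49°C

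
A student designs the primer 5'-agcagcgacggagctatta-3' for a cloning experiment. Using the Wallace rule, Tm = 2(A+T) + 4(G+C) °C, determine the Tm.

G=6, T=3, A=6, C=4
So N_AT = 9 and N_GC = 10.
Tm = 4·10 + 2·9 = 40 + 18 = 58°C

58°C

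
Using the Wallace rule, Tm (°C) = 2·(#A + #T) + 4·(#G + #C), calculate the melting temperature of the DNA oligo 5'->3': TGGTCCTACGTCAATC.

48°C

Scanning the sequence gives C=5, T=5, G=3, A=3.
AT pairs contribute 8, GC pairs contribute 8.
Tm = 2(8) + 4(8) = 16 + 32 = 48°C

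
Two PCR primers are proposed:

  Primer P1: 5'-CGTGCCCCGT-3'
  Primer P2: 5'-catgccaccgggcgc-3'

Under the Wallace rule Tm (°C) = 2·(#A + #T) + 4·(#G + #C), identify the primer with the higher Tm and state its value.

Primer P2, 54°C

Primer P1: A+T=2, G+C=8 → Tm = 2(2)+4(8) = 36°C
Primer P2: A+T=3, G+C=12 → Tm = 2(3)+4(12) = 54°C
36°C vs 54°C → primer P2 is higher.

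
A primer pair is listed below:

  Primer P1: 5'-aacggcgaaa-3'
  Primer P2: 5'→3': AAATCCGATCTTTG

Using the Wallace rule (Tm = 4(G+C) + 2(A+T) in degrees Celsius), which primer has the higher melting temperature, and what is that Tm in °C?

Primer P2, 38°C

Primer P1: A+T=5, G+C=5 → Tm = 2(5)+4(5) = 30°C
Primer P2: A+T=9, G+C=5 → Tm = 2(9)+4(5) = 38°C
30°C vs 38°C → primer P2 is higher.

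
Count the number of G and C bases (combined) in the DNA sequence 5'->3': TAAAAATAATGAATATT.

Counting bases: A=10, C=0, T=6, G=1
G+C = 1 + 0 = 1

1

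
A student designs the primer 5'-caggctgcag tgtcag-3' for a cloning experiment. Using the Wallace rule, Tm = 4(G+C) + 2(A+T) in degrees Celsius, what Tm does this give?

T=3, A=3, C=4, G=6
So N_AT = 6 and N_GC = 10.
Tm = 2(6) + 4(10) = 12 + 40 = 52°C

52°C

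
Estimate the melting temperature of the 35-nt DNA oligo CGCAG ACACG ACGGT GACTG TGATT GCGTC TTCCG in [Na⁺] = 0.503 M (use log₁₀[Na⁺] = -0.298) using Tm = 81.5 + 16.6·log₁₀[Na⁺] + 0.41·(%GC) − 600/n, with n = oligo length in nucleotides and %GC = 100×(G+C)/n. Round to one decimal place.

84.0°C

Length n = 35. Base counts: C=10, G=11, A=6, T=8
G+C = 21, so %GC = 21/35 × 100 = 60%
Salt term: 16.6 × (-0.298) = -4.947
GC term: 0.41 × 60 = 24.6; length term: −600/35 = −17.143
Tm = 81.5 + (-4.947) + 24.6 − 17.143 = 84.01 → 84.0°C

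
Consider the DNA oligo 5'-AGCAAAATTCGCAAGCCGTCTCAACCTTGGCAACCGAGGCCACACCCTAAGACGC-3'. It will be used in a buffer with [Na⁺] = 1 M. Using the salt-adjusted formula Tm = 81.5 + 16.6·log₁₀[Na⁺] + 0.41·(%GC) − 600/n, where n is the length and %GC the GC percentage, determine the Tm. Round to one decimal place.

93.7°C

Length n = 55. Scanning the sequence gives T=7, C=20, A=17, G=11.
G+C = 31, so %GC = 31/55 × 100 = 56.364%
Salt term: 16.6 × (0) = 0
GC term: 0.41 × 56.364 = 23.109; length term: −600/55 = −10.909
Tm = 81.5 + (0) + 23.109 − 10.909 = 93.7 → 93.7°C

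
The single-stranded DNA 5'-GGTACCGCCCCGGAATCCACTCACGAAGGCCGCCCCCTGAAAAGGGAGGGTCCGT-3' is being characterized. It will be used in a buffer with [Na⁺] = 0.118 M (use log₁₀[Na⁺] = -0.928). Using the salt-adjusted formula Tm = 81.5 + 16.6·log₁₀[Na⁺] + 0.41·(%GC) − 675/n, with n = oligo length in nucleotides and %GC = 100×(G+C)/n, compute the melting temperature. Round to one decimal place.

Length n = 55. Scanning the sequence gives T=6, A=12, C=20, G=17.
G+C = 37, so %GC = 37/55 × 100 = 67.273%
Salt term: 16.6 × (-0.928) = -15.405
GC term: 0.41 × 67.273 = 27.582; length term: −675/55 = −12.273
Tm = 81.5 + (-15.405) + 27.582 − 12.273 = 81.404 → 81.4°C

81.4°C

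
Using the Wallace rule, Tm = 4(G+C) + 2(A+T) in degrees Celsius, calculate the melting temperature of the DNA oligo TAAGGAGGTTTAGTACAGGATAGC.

68°C

Base counts: T=6, A=8, G=8, C=2
A+T = 14, G+C = 10
Tm = 4·10 + 2·14 = 40 + 28 = 68°C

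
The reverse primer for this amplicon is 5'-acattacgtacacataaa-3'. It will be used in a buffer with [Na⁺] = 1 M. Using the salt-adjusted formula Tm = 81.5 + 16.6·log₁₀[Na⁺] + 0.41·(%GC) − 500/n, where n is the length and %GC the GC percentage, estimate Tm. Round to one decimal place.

65.1°C

Length n = 18. Base counts: A=9, C=4, G=1, T=4
G+C = 5, so %GC = 5/18 × 100 = 27.778%
Salt term: 16.6 × (0) = 0
GC term: 0.41 × 27.778 = 11.389; length term: −500/18 = −27.778
Tm = 81.5 + (0) + 11.389 − 27.778 = 65.111 → 65.1°C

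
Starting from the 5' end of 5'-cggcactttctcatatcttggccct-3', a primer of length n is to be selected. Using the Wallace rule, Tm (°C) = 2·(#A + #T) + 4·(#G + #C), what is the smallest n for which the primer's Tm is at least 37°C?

First 11 bases: CGGCACTTTCT → Tm = 34°C (< 37°C)
First 12 bases: CGGCACTTTCTC → Tm = 38°C (≥ 37°C)
Since every base adds ≥2°C, Tm only increases with n, so the threshold is first crossed at n = 12.

n = 12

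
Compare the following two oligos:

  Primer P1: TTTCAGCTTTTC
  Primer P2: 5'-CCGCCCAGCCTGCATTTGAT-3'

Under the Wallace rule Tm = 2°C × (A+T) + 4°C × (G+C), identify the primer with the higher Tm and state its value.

Primer P1: A+T=8, G+C=4 → Tm = 2(8)+4(4) = 32°C
Primer P2: A+T=8, G+C=12 → Tm = 2(8)+4(12) = 64°C
32°C vs 64°C → primer P2 is higher.

Primer P2, 64°C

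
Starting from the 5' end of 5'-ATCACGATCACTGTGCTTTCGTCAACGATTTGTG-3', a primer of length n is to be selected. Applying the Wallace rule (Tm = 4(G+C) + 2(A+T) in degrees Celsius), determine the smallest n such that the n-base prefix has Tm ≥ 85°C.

First 29 bases: ATCACGATCACTGTGCTTTCGTCAACGAT → Tm = 84°C (< 85°C)
First 30 bases: ATCACGATCACTGTGCTTTCGTCAACGATT → Tm = 86°C (≥ 85°C)
Each additional base adds 2°C (A/T) or 4°C (G/C), so Tm is non-decreasing in n; n = 30 is the first length to reach 85°C.

n = 30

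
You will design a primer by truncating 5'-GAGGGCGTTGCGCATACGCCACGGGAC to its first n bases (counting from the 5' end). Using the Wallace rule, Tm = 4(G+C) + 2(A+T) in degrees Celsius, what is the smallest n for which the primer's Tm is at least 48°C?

First 13 bases: GAGGGCGTTGCGC → Tm = 46°C (< 48°C)
First 14 bases: GAGGGCGTTGCGCA → Tm = 48°C (≥ 48°C)
Since every base adds ≥2°C, Tm only increases with n, so the threshold is first crossed at n = 14.

n = 14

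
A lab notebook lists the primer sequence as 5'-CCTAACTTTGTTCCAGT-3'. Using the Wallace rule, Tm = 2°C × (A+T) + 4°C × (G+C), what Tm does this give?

48°C

Base counts: G=2, T=7, A=3, C=5
A+T = 10, G+C = 7
Tm = 4·7 + 2·10 = 28 + 20 = 48°C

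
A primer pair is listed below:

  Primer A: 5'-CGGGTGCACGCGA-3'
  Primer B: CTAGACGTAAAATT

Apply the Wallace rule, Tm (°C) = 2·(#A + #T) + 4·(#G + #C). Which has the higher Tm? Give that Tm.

Primer A: A+T=3, G+C=10 → Tm = 2(3)+4(10) = 46°C
Primer B: A+T=10, G+C=4 → Tm = 2(10)+4(4) = 36°C
46°C vs 36°C → primer A is higher.

Primer A, 46°C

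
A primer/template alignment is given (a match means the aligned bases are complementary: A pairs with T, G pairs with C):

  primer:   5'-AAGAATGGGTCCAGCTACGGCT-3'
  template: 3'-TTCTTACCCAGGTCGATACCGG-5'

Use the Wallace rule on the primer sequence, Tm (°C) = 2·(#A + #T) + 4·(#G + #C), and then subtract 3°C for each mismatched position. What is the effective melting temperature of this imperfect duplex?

62°C

Primer base counts: A=6, T=4, G=7, C=5 → A+T=10, G+C=12
Perfect-match Tm = 2(10) + 4(12) = 20 + 48 = 68°C
Mismatches (positions where the bases are not complementary): 2 (at positions 18, 22)
Effective Tm = 68 − 2×3 = 68 − 6 = 62°C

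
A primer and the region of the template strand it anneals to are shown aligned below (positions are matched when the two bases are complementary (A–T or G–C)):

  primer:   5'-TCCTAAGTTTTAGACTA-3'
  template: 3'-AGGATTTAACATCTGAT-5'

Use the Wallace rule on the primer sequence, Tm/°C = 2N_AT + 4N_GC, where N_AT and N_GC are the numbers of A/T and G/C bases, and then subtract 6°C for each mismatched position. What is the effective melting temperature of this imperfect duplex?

Primer base counts: A=5, T=7, G=2, C=3 → A+T=12, G+C=5
Perfect-match Tm = 2(12) + 4(5) = 24 + 20 = 44°C
Mismatches (positions where the bases are not complementary): 2 (at positions 7, 10)
Effective Tm = 44 − 2×6 = 44 − 12 = 32°C

32°C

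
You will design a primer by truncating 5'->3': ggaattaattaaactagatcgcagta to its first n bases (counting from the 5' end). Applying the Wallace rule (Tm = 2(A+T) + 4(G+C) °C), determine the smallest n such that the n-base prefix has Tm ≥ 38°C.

First 15 bases: GGAATTAATTAAACT → Tm = 36°C (< 38°C)
First 16 bases: GGAATTAATTAAACTA → Tm = 38°C (≥ 38°C)
Each additional base adds 2°C (A/T) or 4°C (G/C), so Tm is non-decreasing in n; n = 16 is the first length to reach 38°C.

n = 16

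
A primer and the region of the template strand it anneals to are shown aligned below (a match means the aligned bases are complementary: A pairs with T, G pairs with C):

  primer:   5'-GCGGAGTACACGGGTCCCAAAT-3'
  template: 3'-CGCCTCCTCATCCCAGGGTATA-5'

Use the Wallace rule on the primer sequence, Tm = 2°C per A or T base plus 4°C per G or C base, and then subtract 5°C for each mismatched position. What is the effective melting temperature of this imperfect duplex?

Primer base counts: A=6, T=3, G=7, C=6 → A+T=9, G+C=13
Perfect-match Tm = 2(9) + 4(13) = 18 + 52 = 70°C
Mismatches (positions where the bases are not complementary): 5 (at positions 7, 9, 10, 11, 20)
Effective Tm = 70 − 5×5 = 70 − 25 = 45°C

45°C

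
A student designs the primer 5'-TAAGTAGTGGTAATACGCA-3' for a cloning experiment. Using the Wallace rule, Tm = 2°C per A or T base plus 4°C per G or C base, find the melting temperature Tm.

52°C

A=7, C=2, G=5, T=5
A+T = 12, G+C = 7
Tm = 2(12) + 4(7) = 24 + 28 = 52°C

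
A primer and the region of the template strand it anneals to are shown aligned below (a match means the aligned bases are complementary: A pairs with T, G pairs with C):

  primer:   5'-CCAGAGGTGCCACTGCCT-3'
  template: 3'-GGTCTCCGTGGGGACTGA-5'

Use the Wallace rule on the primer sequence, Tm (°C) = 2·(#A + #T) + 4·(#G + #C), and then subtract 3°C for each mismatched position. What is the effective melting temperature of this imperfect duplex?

Primer base counts: A=3, T=3, G=5, C=7 → A+T=6, G+C=12
Perfect-match Tm = 2(6) + 4(12) = 12 + 48 = 60°C
Mismatches (positions where the bases are not complementary): 4 (at positions 8, 9, 12, 16)
Effective Tm = 60 − 4×3 = 60 − 12 = 48°C

48°C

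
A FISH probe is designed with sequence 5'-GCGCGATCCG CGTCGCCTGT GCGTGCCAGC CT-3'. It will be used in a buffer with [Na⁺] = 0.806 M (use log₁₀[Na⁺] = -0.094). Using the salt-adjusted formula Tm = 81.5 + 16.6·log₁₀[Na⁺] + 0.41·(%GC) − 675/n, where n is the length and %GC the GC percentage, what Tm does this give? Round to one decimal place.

89.6°C

Length n = 32. T=6, C=13, A=2, G=11
G+C = 24, so %GC = 24/32 × 100 = 75%
Salt term: 16.6 × (-0.094) = -1.56
GC term: 0.41 × 75 = 30.75; length term: −675/32 = −21.094
Tm = 81.5 + (-1.56) + 30.75 − 21.094 = 89.596 → 89.6°C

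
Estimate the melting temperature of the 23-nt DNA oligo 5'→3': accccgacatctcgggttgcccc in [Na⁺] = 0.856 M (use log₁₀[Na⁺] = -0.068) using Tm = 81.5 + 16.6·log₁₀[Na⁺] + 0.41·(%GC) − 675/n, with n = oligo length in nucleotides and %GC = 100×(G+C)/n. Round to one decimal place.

79.5°C

Length n = 23. A=3, C=11, G=5, T=4
G+C = 16, so %GC = 16/23 × 100 = 69.565%
Salt term: 16.6 × (-0.068) = -1.129
GC term: 0.41 × 69.565 = 28.522; length term: −675/23 = −29.348
Tm = 81.5 + (-1.129) + 28.522 − 29.348 = 79.545 → 79.5°C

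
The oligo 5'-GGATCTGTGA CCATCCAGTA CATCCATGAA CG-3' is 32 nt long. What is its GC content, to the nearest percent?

Counting bases: A=9, G=7, C=9, T=7
G+C = 7 + 9 = 16 out of 32 bases
%GC = 16/32 × 100 = 50% ≈ 50%

50%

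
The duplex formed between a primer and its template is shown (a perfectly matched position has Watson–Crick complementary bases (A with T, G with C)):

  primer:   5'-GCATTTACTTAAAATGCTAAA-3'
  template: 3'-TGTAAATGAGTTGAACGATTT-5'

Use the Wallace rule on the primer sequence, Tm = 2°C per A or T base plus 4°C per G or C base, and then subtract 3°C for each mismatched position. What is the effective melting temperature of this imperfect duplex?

40°C

Primer base counts: A=9, T=7, G=2, C=3 → A+T=16, G+C=5
Perfect-match Tm = 2(16) + 4(5) = 32 + 20 = 52°C
Mismatches (positions where the bases are not complementary): 4 (at positions 1, 10, 13, 14)
Effective Tm = 52 − 4×3 = 52 − 12 = 40°C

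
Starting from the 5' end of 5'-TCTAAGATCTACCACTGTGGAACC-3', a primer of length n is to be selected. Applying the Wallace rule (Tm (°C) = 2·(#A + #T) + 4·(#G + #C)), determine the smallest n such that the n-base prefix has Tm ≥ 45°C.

n = 17

First 16 bases: TCTAAGATCTACCACT → Tm = 44°C (< 45°C)
First 17 bases: TCTAAGATCTACCACTG → Tm = 48°C (≥ 45°C)
Each additional base adds 2°C (A/T) or 4°C (G/C), so Tm is non-decreasing in n; n = 17 is the first length to reach 45°C.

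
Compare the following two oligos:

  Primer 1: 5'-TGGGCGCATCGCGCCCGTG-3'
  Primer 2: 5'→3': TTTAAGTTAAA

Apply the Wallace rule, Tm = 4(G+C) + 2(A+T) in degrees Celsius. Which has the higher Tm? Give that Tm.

Primer 1, 68°C

Primer 1: A+T=4, G+C=15 → Tm = 2(4)+4(15) = 68°C
Primer 2: A+T=10, G+C=1 → Tm = 2(10)+4(1) = 24°C
68°C vs 24°C → primer 1 is higher.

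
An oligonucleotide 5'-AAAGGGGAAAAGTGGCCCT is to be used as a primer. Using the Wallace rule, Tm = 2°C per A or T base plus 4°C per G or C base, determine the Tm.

Scanning the sequence gives T=2, C=3, A=7, G=7.
AT pairs contribute 9, GC pairs contribute 10.
Tm = 2(9) + 4(10) = 18 + 40 = 58°C

58°C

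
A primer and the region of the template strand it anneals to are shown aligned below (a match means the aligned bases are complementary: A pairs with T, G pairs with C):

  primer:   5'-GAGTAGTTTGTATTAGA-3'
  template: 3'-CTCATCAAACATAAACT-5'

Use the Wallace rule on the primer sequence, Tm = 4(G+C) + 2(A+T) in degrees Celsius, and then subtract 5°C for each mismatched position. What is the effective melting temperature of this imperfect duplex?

39°C

Primer base counts: A=5, T=7, G=5, C=0 → A+T=12, G+C=5
Perfect-match Tm = 2(12) + 4(5) = 24 + 20 = 44°C
Mismatches (positions where the bases are not complementary): 1 (at position 15)
Effective Tm = 44 − 1×5 = 44 − 5 = 39°C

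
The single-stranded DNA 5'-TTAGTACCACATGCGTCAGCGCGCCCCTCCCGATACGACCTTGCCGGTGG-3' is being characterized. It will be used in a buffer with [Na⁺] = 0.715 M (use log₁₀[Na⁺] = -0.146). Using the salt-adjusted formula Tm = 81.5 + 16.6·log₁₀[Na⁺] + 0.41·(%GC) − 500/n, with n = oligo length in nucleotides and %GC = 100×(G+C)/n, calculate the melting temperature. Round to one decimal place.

Length n = 50. Base counts: C=19, A=8, T=10, G=13
G+C = 32, so %GC = 32/50 × 100 = 64%
Salt term: 16.6 × (-0.146) = -2.424
GC term: 0.41 × 64 = 26.24; length term: −500/50 = −10
Tm = 81.5 + (-2.424) + 26.24 − 10 = 95.316 → 95.3°C

95.3°C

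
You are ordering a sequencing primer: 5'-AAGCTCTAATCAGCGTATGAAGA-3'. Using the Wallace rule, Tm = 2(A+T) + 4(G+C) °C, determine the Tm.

C=4, T=5, G=5, A=9
AT pairs contribute 14, GC pairs contribute 9.
Tm = 2(14) + 4(9) = 28 + 36 = 64°C

64°C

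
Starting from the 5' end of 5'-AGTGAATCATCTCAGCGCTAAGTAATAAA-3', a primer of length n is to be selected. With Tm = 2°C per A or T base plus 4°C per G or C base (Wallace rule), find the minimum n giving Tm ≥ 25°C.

First 9 bases: AGTGAATCA → Tm = 24°C (< 25°C)
First 10 bases: AGTGAATCAT → Tm = 26°C (≥ 25°C)
Since every base adds ≥2°C, Tm only increases with n, so the threshold is first crossed at n = 10.

n = 10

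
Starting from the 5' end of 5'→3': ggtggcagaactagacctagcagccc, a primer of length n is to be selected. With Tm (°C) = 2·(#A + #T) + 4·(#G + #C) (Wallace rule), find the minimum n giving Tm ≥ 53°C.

n = 17

First 16 bases: GGTGGCAGAACTAGAC → Tm = 50°C (< 53°C)
First 17 bases: GGTGGCAGAACTAGACC → Tm = 54°C (≥ 53°C)
Since every base adds ≥2°C, Tm only increases with n, so the threshold is first crossed at n = 17.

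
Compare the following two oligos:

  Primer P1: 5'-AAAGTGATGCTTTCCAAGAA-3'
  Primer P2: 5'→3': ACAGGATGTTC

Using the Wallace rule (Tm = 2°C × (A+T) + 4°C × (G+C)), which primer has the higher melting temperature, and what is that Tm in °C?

Primer P1, 54°C

Primer P1: A+T=13, G+C=7 → Tm = 2(13)+4(7) = 54°C
Primer P2: A+T=6, G+C=5 → Tm = 2(6)+4(5) = 32°C
54°C vs 32°C → primer P1 is higher.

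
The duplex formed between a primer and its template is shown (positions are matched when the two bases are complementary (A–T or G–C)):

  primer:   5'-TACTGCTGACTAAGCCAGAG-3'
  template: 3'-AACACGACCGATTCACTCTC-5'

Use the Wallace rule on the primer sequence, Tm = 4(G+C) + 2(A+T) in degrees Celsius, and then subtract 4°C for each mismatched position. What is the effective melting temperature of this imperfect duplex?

Primer base counts: A=6, T=4, G=5, C=5 → A+T=10, G+C=10
Perfect-match Tm = 2(10) + 4(10) = 20 + 40 = 60°C
Mismatches (positions where the bases are not complementary): 5 (at positions 2, 3, 9, 15, 16)
Effective Tm = 60 − 5×4 = 60 − 20 = 40°C

40°C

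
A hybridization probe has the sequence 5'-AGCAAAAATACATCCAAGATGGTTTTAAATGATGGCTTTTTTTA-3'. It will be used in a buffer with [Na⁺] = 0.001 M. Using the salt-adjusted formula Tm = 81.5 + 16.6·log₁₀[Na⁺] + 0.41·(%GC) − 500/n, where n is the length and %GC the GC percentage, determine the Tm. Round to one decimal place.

31.5°C

Length n = 44. C=5, A=16, G=7, T=16
G+C = 12, so %GC = 12/44 × 100 = 27.273%
Salt term: 16.6 × (-3) = -49.8
GC term: 0.41 × 27.273 = 11.182; length term: −500/44 = −11.364
Tm = 81.5 + (-49.8) + 11.182 − 11.364 = 31.518 → 31.5°C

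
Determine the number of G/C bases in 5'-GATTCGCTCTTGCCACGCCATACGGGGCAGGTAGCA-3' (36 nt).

Counting bases: T=7, C=11, G=11, A=7
G+C = 11 + 11 = 22

22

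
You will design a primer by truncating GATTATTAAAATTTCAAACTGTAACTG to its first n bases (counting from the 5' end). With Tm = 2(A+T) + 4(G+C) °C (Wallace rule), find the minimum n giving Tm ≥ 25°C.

n = 12

First 11 bases: GATTATTAAAA → Tm = 24°C (< 25°C)
First 12 bases: GATTATTAAAAT → Tm = 26°C (≥ 25°C)
Each additional base adds 2°C (A/T) or 4°C (G/C), so Tm is non-decreasing in n; n = 12 is the first length to reach 25°C.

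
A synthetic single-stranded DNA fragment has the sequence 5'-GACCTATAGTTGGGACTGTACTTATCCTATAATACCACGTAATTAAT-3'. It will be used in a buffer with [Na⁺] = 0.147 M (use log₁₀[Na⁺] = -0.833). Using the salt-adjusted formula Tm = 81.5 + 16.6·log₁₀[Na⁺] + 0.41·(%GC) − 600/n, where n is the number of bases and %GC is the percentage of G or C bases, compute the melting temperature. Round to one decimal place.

Length n = 47. Base counts: A=15, T=16, C=9, G=7
G+C = 16, so %GC = 16/47 × 100 = 34.043%
Salt term: 16.6 × (-0.833) = -13.828
GC term: 0.41 × 34.043 = 13.958; length term: −600/47 = −12.766
Tm = 81.5 + (-13.828) + 13.958 − 12.766 = 68.864 → 68.9°C

68.9°C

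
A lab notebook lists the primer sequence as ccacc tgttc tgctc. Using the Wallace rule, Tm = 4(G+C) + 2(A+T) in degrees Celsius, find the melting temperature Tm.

48°C

Base counts: C=7, G=2, T=5, A=1
A+T = 6, G+C = 9
Tm = 2(6) + 4(9) = 12 + 36 = 48°C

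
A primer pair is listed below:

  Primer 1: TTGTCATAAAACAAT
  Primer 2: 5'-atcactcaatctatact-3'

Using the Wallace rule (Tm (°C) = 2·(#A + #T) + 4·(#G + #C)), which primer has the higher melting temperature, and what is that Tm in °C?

Primer 2, 44°C

Primer 1: A+T=12, G+C=3 → Tm = 2(12)+4(3) = 36°C
Primer 2: A+T=12, G+C=5 → Tm = 2(12)+4(5) = 44°C
36°C vs 44°C → primer 2 is higher.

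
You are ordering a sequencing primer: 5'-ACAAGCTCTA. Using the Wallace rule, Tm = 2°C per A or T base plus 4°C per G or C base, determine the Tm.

A=4, T=2, G=1, C=3
A+T = 6, G+C = 4
Tm = 4·4 + 2·6 = 16 + 12 = 28°C

28°C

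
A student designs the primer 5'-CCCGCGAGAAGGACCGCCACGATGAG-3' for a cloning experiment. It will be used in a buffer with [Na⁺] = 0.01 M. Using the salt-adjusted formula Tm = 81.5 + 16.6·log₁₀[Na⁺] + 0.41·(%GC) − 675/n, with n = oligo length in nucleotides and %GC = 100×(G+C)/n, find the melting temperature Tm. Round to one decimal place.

Length n = 26. Base counts: T=1, C=9, G=9, A=7
G+C = 18, so %GC = 18/26 × 100 = 69.231%
Salt term: 16.6 × (-2) = -33.2
GC term: 0.41 × 69.231 = 28.385; length term: −675/26 = −25.962
Tm = 81.5 + (-33.2) + 28.385 − 25.962 = 50.723 → 50.7°C

50.7°C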